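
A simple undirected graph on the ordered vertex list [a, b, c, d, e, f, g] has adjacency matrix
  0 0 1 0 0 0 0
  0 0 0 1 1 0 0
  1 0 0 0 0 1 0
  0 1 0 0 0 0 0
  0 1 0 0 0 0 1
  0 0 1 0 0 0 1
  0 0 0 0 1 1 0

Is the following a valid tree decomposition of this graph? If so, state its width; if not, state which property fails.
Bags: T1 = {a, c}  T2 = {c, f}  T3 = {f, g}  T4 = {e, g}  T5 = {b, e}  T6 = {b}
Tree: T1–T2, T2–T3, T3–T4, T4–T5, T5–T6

A tree decomposition must satisfy three properties: every vertex lies in some bag; for every edge, both endpoints lie together in some bag; and for every vertex, the bags containing it form a connected subtree. Here vertex d appears in no bag, so the decomposition is invalid.

No — vertex d appears in no bag.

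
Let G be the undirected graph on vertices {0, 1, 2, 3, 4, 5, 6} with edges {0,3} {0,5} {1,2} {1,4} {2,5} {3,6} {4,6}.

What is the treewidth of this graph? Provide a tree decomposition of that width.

Treewidth 2.
Bags: B1 = {1, 2, 5}  B2 = {0, 1, 5}  B3 = {0, 1, 3}  B4 = {1, 3, 6}  B5 = {1, 4, 6}
Tree: B1–B2, B2–B3, B3–B4, B4–B5

The largest bag has 3 vertices, giving width 2; this decomposition certifies tw(G) ≤ 2. Since 1–2–5–0–3–6–4–1 is a cycle in G, G is not acyclic. Forests are exactly the graphs of treewidth ≤ 1, so tw(G) ≥ 2. Combining the bounds, tw(G) = 2.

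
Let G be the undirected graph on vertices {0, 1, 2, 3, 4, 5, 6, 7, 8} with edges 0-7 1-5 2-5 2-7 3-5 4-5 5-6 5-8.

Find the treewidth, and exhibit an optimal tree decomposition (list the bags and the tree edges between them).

Treewidth 1.
One such decomposition:
Bags: B1 = {3, 5}  B2 = {4, 5}  B3 = {2, 5}  B4 = {2, 7}  B5 = {5, 8}  B6 = {5, 6}  B7 = {0, 7}  B8 = {1, 5}
Tree: B1–B2, B1–B3, B3–B4, B2–B5, B1–B6, B4–B7, B2–B8

Each bag holds 2 vertices, so the decomposition has width 1, which upper-bounds the treewidth. Any graph with an edge has treewidth ≥ 1, and G has the edge 5–3. Combining the bounds, tw(G) = 1.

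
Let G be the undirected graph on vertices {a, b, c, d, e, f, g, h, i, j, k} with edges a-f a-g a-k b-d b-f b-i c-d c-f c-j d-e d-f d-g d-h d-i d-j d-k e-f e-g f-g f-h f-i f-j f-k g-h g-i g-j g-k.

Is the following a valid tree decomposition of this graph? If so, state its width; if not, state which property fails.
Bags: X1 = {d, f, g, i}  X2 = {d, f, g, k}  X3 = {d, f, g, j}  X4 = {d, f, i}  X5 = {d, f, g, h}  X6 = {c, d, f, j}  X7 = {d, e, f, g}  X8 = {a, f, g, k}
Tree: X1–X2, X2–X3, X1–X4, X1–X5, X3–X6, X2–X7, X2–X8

No — vertex b appears in no bag.

A tree decomposition must satisfy three properties: every vertex lies in some bag; for every edge, both endpoints lie together in some bag; and for every vertex, the bags containing it form a connected subtree. Here vertex b appears in no bag, so the decomposition is invalid.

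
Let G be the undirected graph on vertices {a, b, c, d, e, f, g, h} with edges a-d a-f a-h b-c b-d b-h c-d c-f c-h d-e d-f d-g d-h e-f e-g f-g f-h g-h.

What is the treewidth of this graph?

3

A width-3 tree decomposition is:
Bags: B1 = {d, f, g, h}  B2 = {c, d, f, h}  B3 = {d, e, f, g}  B4 = {a, d, f, h}  B5 = {b, c, d, h}
Tree: B1–B2, B1–B3, B1–B4, B2–B5
Each bag holds 4 vertices, so the decomposition has width 3, which upper-bounds the treewidth. For the lower bound, the 4 vertices {d, e, f, g} are pairwise adjacent, and any tree decomposition puts a clique entirely inside one bag — forcing width ≥ 3. Therefore the treewidth is 3.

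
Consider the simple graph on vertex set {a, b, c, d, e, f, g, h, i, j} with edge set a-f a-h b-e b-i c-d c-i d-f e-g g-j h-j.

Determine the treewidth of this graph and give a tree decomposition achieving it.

Each bag holds 3 vertices, so the decomposition has width 2, which upper-bounds the treewidth. Since e–g–j–h–a–f–d–c–i–b–e is a cycle in G, G is not acyclic. Forests are exactly the graphs of treewidth ≤ 1, so tw(G) ≥ 2. The upper and lower bounds meet at 2, so that is the treewidth.

Treewidth 2.
Bags: B1 = {e, g, j}  B2 = {e, h, j}  B3 = {a, e, h}  B4 = {a, e, f}  B5 = {d, e, f}  B6 = {c, d, e}  B7 = {c, e, i}  B8 = {b, e, i}
Tree: B1–B2, B2–B3, B3–B4, B4–B5, B5–B6, B6–B7, B7–B8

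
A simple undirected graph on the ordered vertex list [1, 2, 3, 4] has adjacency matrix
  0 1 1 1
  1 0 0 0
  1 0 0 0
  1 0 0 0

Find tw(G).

1

A width-1 tree decomposition is:
Bags: B1 = {1, 4}  B2 = {1, 2}  B3 = {1, 3}
Tree: B1–B2, B2–B3
Each bag holds 2 vertices, so the decomposition has width 1, which upper-bounds the treewidth. Since G has at least one edge (e.g. 1–4), it is not an edgeless graph, so tw(G) ≥ 1. Hence tw(G) = 1 exactly.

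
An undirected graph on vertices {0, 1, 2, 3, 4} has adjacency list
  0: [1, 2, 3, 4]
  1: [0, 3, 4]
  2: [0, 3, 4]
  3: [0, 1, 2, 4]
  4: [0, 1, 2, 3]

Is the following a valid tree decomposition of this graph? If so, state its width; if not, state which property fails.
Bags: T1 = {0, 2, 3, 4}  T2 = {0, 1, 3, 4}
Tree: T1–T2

Yes; width 3.

Every vertex of G appears in some bag (union = {0, 1, 2, 3, 4}); every edge is covered by a bag; and for each vertex v the set of bags containing v is connected in the bag tree. The decomposition is therefore valid. The largest bag has 4 vertices, so the width is 3.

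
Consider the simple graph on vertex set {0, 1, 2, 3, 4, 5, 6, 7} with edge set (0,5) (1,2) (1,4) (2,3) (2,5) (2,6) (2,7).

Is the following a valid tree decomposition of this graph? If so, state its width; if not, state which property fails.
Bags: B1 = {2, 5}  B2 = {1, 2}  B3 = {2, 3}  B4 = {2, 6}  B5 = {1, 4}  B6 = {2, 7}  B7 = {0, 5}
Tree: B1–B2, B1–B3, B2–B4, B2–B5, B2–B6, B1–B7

Yes; width 1.

Vertex coverage: the bags together contain {0, 1, 2, 3, 4, 5, 6, 7}, the full vertex set. Edge coverage: each edge of G has both endpoints in at least one bag. Running intersection: for every vertex, the bags containing it form a connected subtree. All three properties hold, so this is a valid tree decomposition of width max|bag| − 1 = 1, and hence tw(G) ≤ 1.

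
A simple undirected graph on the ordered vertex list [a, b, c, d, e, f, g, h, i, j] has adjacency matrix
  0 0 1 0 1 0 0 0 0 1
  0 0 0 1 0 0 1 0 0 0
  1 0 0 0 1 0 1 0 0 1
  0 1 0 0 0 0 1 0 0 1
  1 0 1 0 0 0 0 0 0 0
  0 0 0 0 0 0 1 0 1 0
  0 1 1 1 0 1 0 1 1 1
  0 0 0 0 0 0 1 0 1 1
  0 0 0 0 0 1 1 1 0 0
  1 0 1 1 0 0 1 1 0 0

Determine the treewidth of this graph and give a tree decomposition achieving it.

Treewidth 2.
One optimal decomposition is:
Bags: B1 = {c, g, j}  B2 = {a, c, j}  B3 = {g, h, j}  B4 = {d, g, j}  B5 = {g, h, i}  B6 = {f, g, i}  B7 = {b, d, g}  B8 = {a, c, e}
Tree: B1–B2, B1–B3, B3–B4, B3–B5, B5–B6, B4–B7, B2–B8

The largest bag has 3 vertices, giving width 2; this decomposition certifies tw(G) ≤ 2. On the other hand G contains the 3-clique {d, g, j}. A clique must lie in a single bag of any decomposition, so no decomposition can have width below 2. The upper and lower bounds meet at 2, so that is the treewidth.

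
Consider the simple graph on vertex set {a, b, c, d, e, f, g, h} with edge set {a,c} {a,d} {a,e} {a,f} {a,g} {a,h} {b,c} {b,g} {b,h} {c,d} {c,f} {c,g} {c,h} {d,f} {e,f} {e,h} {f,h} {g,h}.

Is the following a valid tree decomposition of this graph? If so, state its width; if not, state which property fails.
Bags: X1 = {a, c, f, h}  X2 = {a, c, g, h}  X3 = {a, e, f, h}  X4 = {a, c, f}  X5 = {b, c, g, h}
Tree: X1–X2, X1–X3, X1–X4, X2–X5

A tree decomposition must satisfy three properties: every vertex lies in some bag; for every edge, both endpoints lie together in some bag; and for every vertex, the bags containing it form a connected subtree. Here vertex d appears in no bag, so the decomposition is invalid.

No — vertex d appears in no bag.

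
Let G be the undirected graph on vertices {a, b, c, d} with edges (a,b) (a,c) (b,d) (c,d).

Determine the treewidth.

A width-2 tree decomposition is:
Bags: B1 = {a, b, c}  B2 = {b, c, d}
Tree: B1–B2
Each bag holds 3 vertices, so the decomposition has width 2, which upper-bounds the treewidth. Since b–a–c–d–b is a cycle in G, G is not acyclic. Forests are exactly the graphs of treewidth ≤ 1, so tw(G) ≥ 2. Combining the bounds, tw(G) = 2.

2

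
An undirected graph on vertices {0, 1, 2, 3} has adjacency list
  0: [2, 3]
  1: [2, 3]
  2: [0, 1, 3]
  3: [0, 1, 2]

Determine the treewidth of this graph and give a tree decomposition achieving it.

Treewidth 2.
One such decomposition:
Bags: B1 = {1, 2, 3}  B2 = {0, 2, 3}
Tree: B1–B2

Every bag has size at most 3, so the width is 3 − 1 = 2 and tw(G) ≤ 2. On the other hand G contains the 3-clique {0, 2, 3}. A clique must lie in a single bag of any decomposition, so no decomposition can have width below 2. Therefore the treewidth is 2.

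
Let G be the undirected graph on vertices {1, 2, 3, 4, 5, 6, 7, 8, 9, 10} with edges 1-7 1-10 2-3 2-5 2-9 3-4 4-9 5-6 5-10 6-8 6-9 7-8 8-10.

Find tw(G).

2

A width-2 tree decomposition is:
Bags: B1 = {1, 7, 10}  B2 = {7, 8, 10}  B3 = {5, 8, 10}  B4 = {5, 6, 8}  B5 = {2, 5, 6}  B6 = {2, 6, 9}  B7 = {2, 3, 9}  B8 = {3, 4, 9}
Tree: B1–B2, B2–B3, B3–B4, B4–B5, B5–B6, B6–B7, B7–B8
The largest bag has 3 vertices, giving width 2; this decomposition certifies tw(G) ≤ 2. For the lower bound, G contains the cycle 1–7–8–10–1, so G is not a forest; only forests have treewidth ≤ 1, hence tw(G) ≥ 2. Hence tw(G) = 2 exactly.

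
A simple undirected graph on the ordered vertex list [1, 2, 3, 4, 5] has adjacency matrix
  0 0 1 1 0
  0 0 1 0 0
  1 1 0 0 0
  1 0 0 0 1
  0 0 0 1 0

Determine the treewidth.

1

A width-1 tree decomposition is:
Bags: B1 = {1, 3}  B2 = {1, 4}  B3 = {2, 3}  B4 = {4, 5}
Tree: B1–B2, B1–B3, B2–B4
Each bag holds 2 vertices, so the decomposition has width 1, which upper-bounds the treewidth. Since G has at least one edge (e.g. 3–1), it is not an edgeless graph, so tw(G) ≥ 1. Combining the bounds, tw(G) = 1.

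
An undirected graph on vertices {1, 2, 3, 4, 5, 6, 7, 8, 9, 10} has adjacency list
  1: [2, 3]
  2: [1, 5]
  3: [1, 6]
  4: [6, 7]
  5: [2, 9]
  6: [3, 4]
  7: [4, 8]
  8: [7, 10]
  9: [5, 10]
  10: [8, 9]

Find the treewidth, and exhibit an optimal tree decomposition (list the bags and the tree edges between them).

The largest bag has 3 vertices, giving width 2; this decomposition certifies tw(G) ≤ 2. Since 4–6–3–1–2–5–9–10–8–7–4 is a cycle in G, G is not acyclic. Forests are exactly the graphs of treewidth ≤ 1, so tw(G) ≥ 2. The upper and lower bounds meet at 2, so that is the treewidth.

Treewidth 2.
One such decomposition:
Bags: B1 = {3, 4, 6}  B2 = {1, 3, 4}  B3 = {1, 2, 4}  B4 = {2, 4, 5}  B5 = {4, 5, 9}  B6 = {4, 9, 10}  B7 = {4, 8, 10}  B8 = {4, 7, 8}
Tree: B1–B2, B2–B3, B3–B4, B4–B5, B5–B6, B6–B7, B7–B8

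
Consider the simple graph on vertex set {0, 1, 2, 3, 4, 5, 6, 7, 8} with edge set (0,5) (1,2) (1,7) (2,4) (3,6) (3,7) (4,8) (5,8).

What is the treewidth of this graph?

1

A width-1 tree decomposition is:
Bags: B1 = {0, 5}  B2 = {5, 8}  B3 = {4, 8}  B4 = {2, 4}  B5 = {1, 2}  B6 = {1, 7}  B7 = {3, 7}  B8 = {3, 6}
Tree: B1–B2, B2–B3, B3–B4, B4–B5, B5–B6, B6–B7, B7–B8
Each bag holds 2 vertices, so the decomposition has width 1, which upper-bounds the treewidth. Since G has at least one edge (e.g. 0–5), it is not an edgeless graph, so tw(G) ≥ 1. Therefore the treewidth is 1.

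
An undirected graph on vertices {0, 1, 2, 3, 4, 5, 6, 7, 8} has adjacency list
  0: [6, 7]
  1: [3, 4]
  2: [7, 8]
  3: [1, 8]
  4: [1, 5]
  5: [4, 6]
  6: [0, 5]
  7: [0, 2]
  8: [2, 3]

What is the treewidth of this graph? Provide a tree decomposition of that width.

Treewidth 2.
Bags: B1 = {2, 7, 8}  B2 = {3, 7, 8}  B3 = {1, 3, 7}  B4 = {1, 4, 7}  B5 = {4, 5, 7}  B6 = {5, 6, 7}  B7 = {0, 6, 7}
Tree: B1–B2, B2–B3, B3–B4, B4–B5, B5–B6, B6–B7

Each bag holds 3 vertices, so the decomposition has width 2, which upper-bounds the treewidth. The edges 7–2–8–3–1–4–5–6–0–7 form a cycle, so G is not a tree and its treewidth is at least 2. Therefore the treewidth is 2.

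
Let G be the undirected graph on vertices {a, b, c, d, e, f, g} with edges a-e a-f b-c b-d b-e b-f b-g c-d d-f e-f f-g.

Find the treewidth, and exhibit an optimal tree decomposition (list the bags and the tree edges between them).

Every bag has size at most 3, so the width is 3 − 1 = 2 and tw(G) ≤ 2. On the other hand G contains the 3-clique {b, c, d}. A clique must lie in a single bag of any decomposition, so no decomposition can have width below 2. Therefore the treewidth is 2.

Treewidth 2.
One such decomposition:
Bags: B1 = {b, d, f}  B2 = {b, f, g}  B3 = {b, e, f}  B4 = {b, c, d}  B5 = {a, e, f}
Tree: B1–B2, B1–B3, B1–B4, B3–B5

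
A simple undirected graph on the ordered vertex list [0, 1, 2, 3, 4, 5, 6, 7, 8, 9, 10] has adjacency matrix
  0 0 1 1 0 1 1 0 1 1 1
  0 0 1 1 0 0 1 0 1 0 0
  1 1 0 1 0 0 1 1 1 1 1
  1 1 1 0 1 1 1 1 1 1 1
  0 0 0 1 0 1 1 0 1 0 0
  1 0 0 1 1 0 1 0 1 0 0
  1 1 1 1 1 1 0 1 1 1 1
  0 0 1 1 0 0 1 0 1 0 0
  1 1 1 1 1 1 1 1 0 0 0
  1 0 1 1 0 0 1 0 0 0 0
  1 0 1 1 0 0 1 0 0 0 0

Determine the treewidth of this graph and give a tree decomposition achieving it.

Treewidth 4.
One such decomposition:
Bags: B1 = {1, 2, 3, 6, 8}  B2 = {0, 2, 3, 6, 8}  B3 = {0, 3, 5, 6, 8}  B4 = {2, 3, 6, 7, 8}  B5 = {0, 2, 3, 6, 9}  B6 = {3, 4, 5, 6, 8}  B7 = {0, 2, 3, 6, 10}
Tree: B1–B2, B2–B3, B1–B4, B2–B5, B3–B6, B2–B7

Every bag has size at most 5, so the width is 5 − 1 = 4 and tw(G) ≤ 4. For the lower bound, the 5 vertices {0, 2, 3, 6, 8} are pairwise adjacent, and any tree decomposition puts a clique entirely inside one bag — forcing width ≥ 4. Combining the bounds, tw(G) = 4.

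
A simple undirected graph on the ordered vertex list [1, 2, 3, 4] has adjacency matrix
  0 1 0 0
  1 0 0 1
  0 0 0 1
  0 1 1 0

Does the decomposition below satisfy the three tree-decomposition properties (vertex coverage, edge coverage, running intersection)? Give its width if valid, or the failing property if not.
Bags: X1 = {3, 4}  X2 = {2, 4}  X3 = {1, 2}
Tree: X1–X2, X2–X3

Vertex coverage: the bags together contain {1, 2, 3, 4}, the full vertex set. Edge coverage: each edge of G has both endpoints in at least one bag. Running intersection: for every vertex, the bags containing it form a connected subtree. All three properties hold, so this is a valid tree decomposition of width max|bag| − 1 = 1, and hence tw(G) ≤ 1.

Yes; width 1.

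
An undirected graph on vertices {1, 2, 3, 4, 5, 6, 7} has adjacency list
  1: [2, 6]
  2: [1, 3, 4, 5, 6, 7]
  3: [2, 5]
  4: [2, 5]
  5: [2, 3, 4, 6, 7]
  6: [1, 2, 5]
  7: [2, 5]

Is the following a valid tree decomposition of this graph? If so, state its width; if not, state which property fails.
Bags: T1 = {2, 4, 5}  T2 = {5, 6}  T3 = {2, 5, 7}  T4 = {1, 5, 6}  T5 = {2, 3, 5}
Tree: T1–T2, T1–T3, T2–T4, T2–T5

A tree decomposition must satisfy three properties: every vertex lies in some bag; for every edge, both endpoints lie together in some bag; and for every vertex, the bags containing it form a connected subtree. Here edge (2,6) lies in no bag, so the decomposition is invalid.

No — edge (2,6) lies in no bag.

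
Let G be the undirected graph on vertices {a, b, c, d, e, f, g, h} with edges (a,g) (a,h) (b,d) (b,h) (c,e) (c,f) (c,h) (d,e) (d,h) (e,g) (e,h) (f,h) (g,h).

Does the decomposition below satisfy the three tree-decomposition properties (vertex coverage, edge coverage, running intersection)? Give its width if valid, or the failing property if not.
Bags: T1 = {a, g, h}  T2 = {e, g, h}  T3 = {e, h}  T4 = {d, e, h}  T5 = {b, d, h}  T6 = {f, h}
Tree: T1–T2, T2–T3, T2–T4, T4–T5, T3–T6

No — vertex c appears in no bag.

A tree decomposition must satisfy three properties: every vertex lies in some bag; for every edge, both endpoints lie together in some bag; and for every vertex, the bags containing it form a connected subtree. Here vertex c appears in no bag, so the decomposition is invalid.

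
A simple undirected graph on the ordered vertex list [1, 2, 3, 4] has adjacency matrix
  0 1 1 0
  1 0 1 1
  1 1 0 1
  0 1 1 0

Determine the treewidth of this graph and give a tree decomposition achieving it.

Treewidth 2.
Bags: B1 = {2, 3, 4}  B2 = {1, 2, 3}
Tree: B1–B2

Every bag has size at most 3, so the width is 3 − 1 = 2 and tw(G) ≤ 2. For the lower bound, the 3 vertices {1, 2, 3} are pairwise adjacent, and any tree decomposition puts a clique entirely inside one bag — forcing width ≥ 2. Hence tw(G) = 2 exactly.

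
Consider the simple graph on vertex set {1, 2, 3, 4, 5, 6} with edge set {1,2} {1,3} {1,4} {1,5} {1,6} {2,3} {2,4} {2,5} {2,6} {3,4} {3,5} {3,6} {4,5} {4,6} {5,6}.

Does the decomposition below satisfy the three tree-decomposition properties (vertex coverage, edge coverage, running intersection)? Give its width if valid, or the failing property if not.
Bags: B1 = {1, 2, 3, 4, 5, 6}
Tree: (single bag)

Yes; width 5.

Vertex coverage: the bags together contain {1, 2, 3, 4, 5, 6}, the full vertex set. Edge coverage: each edge of G has both endpoints in at least one bag. Running intersection: for every vertex, the bags containing it form a connected subtree. All three properties hold, so this is a valid tree decomposition of width max|bag| − 1 = 5, and hence tw(G) ≤ 5.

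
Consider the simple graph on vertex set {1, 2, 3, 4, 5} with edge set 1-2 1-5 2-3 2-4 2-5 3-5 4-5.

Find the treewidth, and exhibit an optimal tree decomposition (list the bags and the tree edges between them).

Each bag holds 3 vertices, so the decomposition has width 2, which upper-bounds the treewidth. For the lower bound, the 3 vertices {1, 2, 5} are pairwise adjacent, and any tree decomposition puts a clique entirely inside one bag — forcing width ≥ 2. Therefore the treewidth is 2.

Treewidth 2.
One optimal decomposition is:
Bags: B1 = {1, 2, 5}  B2 = {2, 3, 5}  B3 = {2, 4, 5}
Tree: B1–B2, B2–B3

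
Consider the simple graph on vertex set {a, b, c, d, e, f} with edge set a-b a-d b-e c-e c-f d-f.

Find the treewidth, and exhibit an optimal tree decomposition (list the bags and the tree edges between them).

Every bag has size at most 3, so the width is 3 − 1 = 2 and tw(G) ≤ 2. Since a–b–e–c–f–d–a is a cycle in G, G is not acyclic. Forests are exactly the graphs of treewidth ≤ 1, so tw(G) ≥ 2. The upper and lower bounds meet at 2, so that is the treewidth.

Treewidth 2.
One optimal decomposition is:
Bags: B1 = {a, b, e}  B2 = {a, c, e}  B3 = {a, c, f}  B4 = {a, d, f}
Tree: B1–B2, B2–B3, B3–B4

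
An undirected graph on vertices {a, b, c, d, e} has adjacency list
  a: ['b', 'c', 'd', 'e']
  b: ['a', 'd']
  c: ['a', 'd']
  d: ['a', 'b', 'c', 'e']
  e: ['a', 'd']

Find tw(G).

2

A width-2 tree decomposition is:
Bags: B1 = {a, b, d}  B2 = {a, d, e}  B3 = {a, c, d}
Tree: B1–B2, B2–B3
Each bag holds 3 vertices, so the decomposition has width 2, which upper-bounds the treewidth. Conversely, {a, d, e} is a clique of size 3, and the vertices of any clique must share a bag in every tree decomposition; so some bag has ≥ 3 vertices and tw(G) ≥ 2. Hence tw(G) = 2 exactly.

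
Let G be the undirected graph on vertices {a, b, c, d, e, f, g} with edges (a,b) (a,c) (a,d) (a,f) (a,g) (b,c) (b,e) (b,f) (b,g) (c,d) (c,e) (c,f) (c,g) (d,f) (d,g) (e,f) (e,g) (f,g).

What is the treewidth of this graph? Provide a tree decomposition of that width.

Every bag has size at most 5, so the width is 5 − 1 = 4 and tw(G) ≤ 4. Conversely, {b, c, e, f, g} is a clique of size 5, and the vertices of any clique must share a bag in every tree decomposition; so some bag has ≥ 5 vertices and tw(G) ≥ 4. Therefore the treewidth is 4.

Treewidth 4.
One optimal decomposition is:
Bags: B1 = {a, b, c, f, g}  B2 = {b, c, e, f, g}  B3 = {a, c, d, f, g}
Tree: B1–B2, B1–B3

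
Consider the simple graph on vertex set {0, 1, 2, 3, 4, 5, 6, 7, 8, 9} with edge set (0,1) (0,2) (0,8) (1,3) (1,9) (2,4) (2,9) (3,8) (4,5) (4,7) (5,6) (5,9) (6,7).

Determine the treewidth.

2

A width-2 tree decomposition is:
Bags: B1 = {1, 3, 8}  B2 = {0, 1, 8}  B3 = {0, 1, 9}  B4 = {0, 2, 9}  B5 = {2, 5, 9}  B6 = {2, 4, 5}  B7 = {4, 5, 6}  B8 = {4, 6, 7}
Tree: B1–B2, B2–B3, B3–B4, B4–B5, B5–B6, B6–B7, B7–B8
Every bag has size at most 3, so the width is 3 − 1 = 2 and tw(G) ≤ 2. Since 3–8–0–1–3 is a cycle in G, G is not acyclic. Forests are exactly the graphs of treewidth ≤ 1, so tw(G) ≥ 2. Therefore the treewidth is 2.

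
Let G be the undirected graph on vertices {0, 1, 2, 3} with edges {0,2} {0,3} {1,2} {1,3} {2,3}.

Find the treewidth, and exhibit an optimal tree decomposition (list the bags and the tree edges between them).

Treewidth 2.
Bags: B1 = {1, 2, 3}  B2 = {0, 2, 3}
Tree: B1–B2

Every bag has size at most 3, so the width is 3 − 1 = 2 and tw(G) ≤ 2. Conversely, {0, 2, 3} is a clique of size 3, and the vertices of any clique must share a bag in every tree decomposition; so some bag has ≥ 3 vertices and tw(G) ≥ 2. Combining the bounds, tw(G) = 2.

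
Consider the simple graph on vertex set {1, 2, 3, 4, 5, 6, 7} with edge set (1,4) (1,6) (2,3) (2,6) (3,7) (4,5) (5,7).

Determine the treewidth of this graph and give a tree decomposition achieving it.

Treewidth 2.
One optimal decomposition is:
Bags: B1 = {4, 5, 7}  B2 = {1, 4, 7}  B3 = {1, 6, 7}  B4 = {2, 6, 7}  B5 = {2, 3, 7}
Tree: B1–B2, B2–B3, B3–B4, B4–B5

Every bag has size at most 3, so the width is 3 − 1 = 2 and tw(G) ≤ 2. The edges 7–5–4–1–6–2–3–7 form a cycle, so G is not a tree and its treewidth is at least 2. The upper and lower bounds meet at 2, so that is the treewidth.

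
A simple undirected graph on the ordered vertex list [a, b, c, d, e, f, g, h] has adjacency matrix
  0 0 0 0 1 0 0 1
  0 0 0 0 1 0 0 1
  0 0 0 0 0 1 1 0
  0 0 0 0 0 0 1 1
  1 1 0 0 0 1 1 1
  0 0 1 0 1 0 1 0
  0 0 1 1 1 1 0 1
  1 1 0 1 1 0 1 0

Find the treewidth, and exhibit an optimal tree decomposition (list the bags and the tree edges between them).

Each bag holds 3 vertices, so the decomposition has width 2, which upper-bounds the treewidth. For the lower bound, the 3 vertices {d, g, h} are pairwise adjacent, and any tree decomposition puts a clique entirely inside one bag — forcing width ≥ 2. The upper and lower bounds meet at 2, so that is the treewidth.

Treewidth 2.
One optimal decomposition is:
Bags: B1 = {e, f, g}  B2 = {e, g, h}  B3 = {b, e, h}  B4 = {d, g, h}  B5 = {c, f, g}  B6 = {a, e, h}
Tree: B1–B2, B2–B3, B2–B4, B1–B5, B2–B6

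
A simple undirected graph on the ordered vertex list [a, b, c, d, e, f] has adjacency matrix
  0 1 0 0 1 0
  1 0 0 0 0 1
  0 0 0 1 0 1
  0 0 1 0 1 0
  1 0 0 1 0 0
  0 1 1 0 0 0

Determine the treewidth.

A width-2 tree decomposition is:
Bags: B1 = {c, d, f}  B2 = {d, e, f}  B3 = {a, e, f}  B4 = {a, b, f}
Tree: B1–B2, B2–B3, B3–B4
Every bag has size at most 3, so the width is 3 − 1 = 2 and tw(G) ≤ 2. The edges f–c–d–e–a–b–f form a cycle, so G is not a tree and its treewidth is at least 2. Therefore the treewidth is 2.

2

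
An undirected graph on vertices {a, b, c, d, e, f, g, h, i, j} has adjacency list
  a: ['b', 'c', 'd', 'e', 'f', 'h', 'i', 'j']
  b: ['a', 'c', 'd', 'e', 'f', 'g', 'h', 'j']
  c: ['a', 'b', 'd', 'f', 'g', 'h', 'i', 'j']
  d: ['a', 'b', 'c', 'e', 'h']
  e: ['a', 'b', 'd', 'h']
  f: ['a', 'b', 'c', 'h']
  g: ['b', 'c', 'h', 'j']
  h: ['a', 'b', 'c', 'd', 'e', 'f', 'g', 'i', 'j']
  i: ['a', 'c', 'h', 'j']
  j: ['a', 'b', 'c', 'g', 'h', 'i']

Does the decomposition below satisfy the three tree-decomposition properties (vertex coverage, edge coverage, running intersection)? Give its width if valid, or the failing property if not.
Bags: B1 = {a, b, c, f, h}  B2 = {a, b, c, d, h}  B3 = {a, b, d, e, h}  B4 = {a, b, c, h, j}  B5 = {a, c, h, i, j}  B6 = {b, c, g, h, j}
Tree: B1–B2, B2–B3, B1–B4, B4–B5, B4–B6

Yes; width 4.

Vertex coverage: the bags together contain {a, b, c, d, e, f, g, h, i, j}, the full vertex set. Edge coverage: each edge of G has both endpoints in at least one bag. Running intersection: for every vertex, the bags containing it form a connected subtree. All three properties hold, so this is a valid tree decomposition of width max|bag| − 1 = 4, and hence tw(G) ≤ 4.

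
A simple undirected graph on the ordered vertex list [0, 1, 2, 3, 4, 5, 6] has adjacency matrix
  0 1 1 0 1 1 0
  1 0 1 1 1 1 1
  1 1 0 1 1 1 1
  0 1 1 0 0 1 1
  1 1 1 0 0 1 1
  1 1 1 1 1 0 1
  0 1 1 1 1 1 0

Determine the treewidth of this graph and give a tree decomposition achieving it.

Treewidth 4.
One such decomposition:
Bags: B1 = {1, 2, 4, 5, 6}  B2 = {0, 1, 2, 4, 5}  B3 = {1, 2, 3, 5, 6}
Tree: B1–B2, B1–B3

The largest bag has 5 vertices, giving width 4; this decomposition certifies tw(G) ≤ 4. On the other hand G contains the 5-clique {1, 2, 3, 5, 6}. A clique must lie in a single bag of any decomposition, so no decomposition can have width below 4. Combining the bounds, tw(G) = 4.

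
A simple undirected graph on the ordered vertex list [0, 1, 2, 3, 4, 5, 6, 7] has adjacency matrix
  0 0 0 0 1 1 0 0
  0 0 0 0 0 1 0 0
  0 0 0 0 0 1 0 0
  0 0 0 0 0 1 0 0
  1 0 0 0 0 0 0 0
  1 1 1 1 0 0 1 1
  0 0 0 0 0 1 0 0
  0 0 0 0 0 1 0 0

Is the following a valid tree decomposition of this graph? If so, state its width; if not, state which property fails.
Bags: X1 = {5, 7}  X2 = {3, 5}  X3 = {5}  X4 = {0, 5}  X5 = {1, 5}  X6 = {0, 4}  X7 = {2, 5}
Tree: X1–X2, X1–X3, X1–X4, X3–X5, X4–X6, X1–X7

No — vertex 6 appears in no bag.

A tree decomposition must satisfy three properties: every vertex lies in some bag; for every edge, both endpoints lie together in some bag; and for every vertex, the bags containing it form a connected subtree. Here vertex 6 appears in no bag, so the decomposition is invalid.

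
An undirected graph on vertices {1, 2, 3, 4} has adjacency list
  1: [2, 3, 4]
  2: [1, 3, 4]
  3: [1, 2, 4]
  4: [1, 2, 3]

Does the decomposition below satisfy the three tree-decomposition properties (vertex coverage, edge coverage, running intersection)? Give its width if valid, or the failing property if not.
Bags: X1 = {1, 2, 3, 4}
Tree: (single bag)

Yes; width 3.

Every vertex of G appears in some bag (union = {1, 2, 3, 4}); every edge is covered by a bag; and for each vertex v the set of bags containing v is connected in the bag tree. The decomposition is therefore valid. The largest bag has 4 vertices, so the width is 3.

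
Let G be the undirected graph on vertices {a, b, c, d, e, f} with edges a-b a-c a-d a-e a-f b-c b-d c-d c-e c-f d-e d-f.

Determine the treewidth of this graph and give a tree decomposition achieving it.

Each bag holds 4 vertices, so the decomposition has width 3, which upper-bounds the treewidth. Conversely, {a, c, d, e} is a clique of size 4, and the vertices of any clique must share a bag in every tree decomposition; so some bag has ≥ 4 vertices and tw(G) ≥ 3. Therefore the treewidth is 3.

Treewidth 3.
One optimal decomposition is:
Bags: B1 = {a, c, d, f}  B2 = {a, b, c, d}  B3 = {a, c, d, e}
Tree: B1–B2, B2–B3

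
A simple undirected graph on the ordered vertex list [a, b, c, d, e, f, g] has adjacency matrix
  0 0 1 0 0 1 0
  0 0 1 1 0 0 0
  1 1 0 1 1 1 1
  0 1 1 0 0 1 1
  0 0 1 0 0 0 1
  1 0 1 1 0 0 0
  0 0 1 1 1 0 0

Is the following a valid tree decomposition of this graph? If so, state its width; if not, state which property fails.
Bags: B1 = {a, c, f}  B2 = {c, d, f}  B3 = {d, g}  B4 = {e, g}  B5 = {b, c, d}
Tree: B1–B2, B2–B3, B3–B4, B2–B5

No — edge (c,g) lies in no bag.

A tree decomposition must satisfy three properties: every vertex lies in some bag; for every edge, both endpoints lie together in some bag; and for every vertex, the bags containing it form a connected subtree. Here edge (c,g) lies in no bag, so the decomposition is invalid.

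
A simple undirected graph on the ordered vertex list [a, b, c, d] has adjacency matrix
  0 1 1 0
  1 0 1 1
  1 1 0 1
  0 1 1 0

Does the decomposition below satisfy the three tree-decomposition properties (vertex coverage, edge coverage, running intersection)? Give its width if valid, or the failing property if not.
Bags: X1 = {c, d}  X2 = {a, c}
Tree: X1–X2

A tree decomposition must satisfy three properties: every vertex lies in some bag; for every edge, both endpoints lie together in some bag; and for every vertex, the bags containing it form a connected subtree. Here vertex b appears in no bag, so the decomposition is invalid.

No — vertex b appears in no bag.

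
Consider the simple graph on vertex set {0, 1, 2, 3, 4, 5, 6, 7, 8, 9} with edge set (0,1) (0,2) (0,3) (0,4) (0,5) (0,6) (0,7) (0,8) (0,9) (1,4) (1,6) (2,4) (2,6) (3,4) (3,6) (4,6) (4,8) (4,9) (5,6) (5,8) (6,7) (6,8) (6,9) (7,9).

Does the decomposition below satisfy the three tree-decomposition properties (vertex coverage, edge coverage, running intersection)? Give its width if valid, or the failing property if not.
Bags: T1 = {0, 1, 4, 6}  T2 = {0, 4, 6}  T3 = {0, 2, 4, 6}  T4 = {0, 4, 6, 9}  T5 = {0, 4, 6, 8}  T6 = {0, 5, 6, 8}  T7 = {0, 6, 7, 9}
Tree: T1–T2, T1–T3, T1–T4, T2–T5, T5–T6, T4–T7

No — vertex 3 appears in no bag.

A tree decomposition must satisfy three properties: every vertex lies in some bag; for every edge, both endpoints lie together in some bag; and for every vertex, the bags containing it form a connected subtree. Here vertex 3 appears in no bag, so the decomposition is invalid.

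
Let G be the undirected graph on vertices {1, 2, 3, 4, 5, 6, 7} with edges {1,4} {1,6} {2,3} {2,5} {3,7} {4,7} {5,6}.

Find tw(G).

A width-2 tree decomposition is:
Bags: B1 = {1, 5, 6}  B2 = {1, 2, 5}  B3 = {1, 2, 3}  B4 = {1, 3, 7}  B5 = {1, 4, 7}
Tree: B1–B2, B2–B3, B3–B4, B4–B5
Every bag has size at most 3, so the width is 3 − 1 = 2 and tw(G) ≤ 2. For the lower bound, G contains the cycle 1–6–5–2–3–7–4–1, so G is not a forest; only forests have treewidth ≤ 1, hence tw(G) ≥ 2. Hence tw(G) = 2 exactly.

2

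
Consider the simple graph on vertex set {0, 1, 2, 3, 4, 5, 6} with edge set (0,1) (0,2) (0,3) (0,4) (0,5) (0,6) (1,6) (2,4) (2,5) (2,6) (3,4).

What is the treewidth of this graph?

2

A width-2 tree decomposition is:
Bags: B1 = {0, 2, 5}  B2 = {0, 2, 4}  B3 = {0, 2, 6}  B4 = {0, 3, 4}  B5 = {0, 1, 6}
Tree: B1–B2, B2–B3, B2–B4, B3–B5
The largest bag has 3 vertices, giving width 2; this decomposition certifies tw(G) ≤ 2. On the other hand G contains the 3-clique {0, 1, 6}. A clique must lie in a single bag of any decomposition, so no decomposition can have width below 2. Hence tw(G) = 2 exactly.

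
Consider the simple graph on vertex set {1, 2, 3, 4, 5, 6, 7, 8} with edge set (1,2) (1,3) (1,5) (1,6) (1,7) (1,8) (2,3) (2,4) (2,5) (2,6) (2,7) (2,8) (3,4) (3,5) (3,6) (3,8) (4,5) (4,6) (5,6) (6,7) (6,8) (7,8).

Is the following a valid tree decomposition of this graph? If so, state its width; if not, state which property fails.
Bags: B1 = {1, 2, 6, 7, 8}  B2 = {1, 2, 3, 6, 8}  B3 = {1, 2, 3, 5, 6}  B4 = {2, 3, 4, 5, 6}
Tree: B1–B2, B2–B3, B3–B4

Every vertex of G appears in some bag (union = {1, 2, 3, 4, 5, 6, 7, 8}); every edge is covered by a bag; and for each vertex v the set of bags containing v is connected in the bag tree. The decomposition is therefore valid. The largest bag has 5 vertices, so the width is 4.

Yes; width 4.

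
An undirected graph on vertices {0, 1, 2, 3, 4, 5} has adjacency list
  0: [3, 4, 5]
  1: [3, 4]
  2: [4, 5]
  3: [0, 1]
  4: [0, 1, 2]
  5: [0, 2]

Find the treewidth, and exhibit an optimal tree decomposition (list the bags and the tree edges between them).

Every bag has size at most 3, so the width is 3 − 1 = 2 and tw(G) ≤ 2. For the lower bound, G contains the cycle 3–1–4–0–3, so G is not a forest; only forests have treewidth ≤ 1, hence tw(G) ≥ 2. Combining the bounds, tw(G) = 2.

Treewidth 2.
One such decomposition:
Bags: B1 = {0, 1, 3}  B2 = {0, 1, 4}  B3 = {0, 4, 5}  B4 = {2, 4, 5}
Tree: B1–B2, B2–B3, B3–B4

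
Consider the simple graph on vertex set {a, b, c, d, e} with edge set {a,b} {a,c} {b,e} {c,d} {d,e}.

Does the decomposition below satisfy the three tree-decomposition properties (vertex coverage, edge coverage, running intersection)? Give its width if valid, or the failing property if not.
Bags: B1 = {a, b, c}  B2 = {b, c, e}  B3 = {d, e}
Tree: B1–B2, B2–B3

No — edge (c,d) lies in no bag.

A tree decomposition must satisfy three properties: every vertex lies in some bag; for every edge, both endpoints lie together in some bag; and for every vertex, the bags containing it form a connected subtree. Here edge (c,d) lies in no bag, so the decomposition is invalid.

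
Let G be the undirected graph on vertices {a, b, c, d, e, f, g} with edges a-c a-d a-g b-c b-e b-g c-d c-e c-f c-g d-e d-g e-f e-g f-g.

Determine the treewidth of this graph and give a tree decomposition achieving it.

Treewidth 3.
One such decomposition:
Bags: B1 = {c, e, f, g}  B2 = {b, c, e, g}  B3 = {c, d, e, g}  B4 = {a, c, d, g}
Tree: B1–B2, B2–B3, B3–B4

Each bag holds 4 vertices, so the decomposition has width 3, which upper-bounds the treewidth. On the other hand G contains the 4-clique {c, d, e, g}. A clique must lie in a single bag of any decomposition, so no decomposition can have width below 3. Combining the bounds, tw(G) = 3.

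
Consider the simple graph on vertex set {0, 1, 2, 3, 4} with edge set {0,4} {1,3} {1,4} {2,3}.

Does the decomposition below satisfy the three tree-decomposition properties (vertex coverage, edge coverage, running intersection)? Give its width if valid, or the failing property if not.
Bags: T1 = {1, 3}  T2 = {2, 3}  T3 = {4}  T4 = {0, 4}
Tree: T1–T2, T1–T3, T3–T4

No — edge (1,4) lies in no bag.

A tree decomposition must satisfy three properties: every vertex lies in some bag; for every edge, both endpoints lie together in some bag; and for every vertex, the bags containing it form a connected subtree. Here edge (1,4) lies in no bag, so the decomposition is invalid.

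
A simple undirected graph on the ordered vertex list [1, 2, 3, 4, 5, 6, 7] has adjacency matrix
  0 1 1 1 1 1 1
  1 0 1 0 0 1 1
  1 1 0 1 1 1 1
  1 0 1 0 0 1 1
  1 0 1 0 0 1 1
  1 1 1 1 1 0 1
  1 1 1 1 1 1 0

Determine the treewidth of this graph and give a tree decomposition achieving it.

Each bag holds 5 vertices, so the decomposition has width 4, which upper-bounds the treewidth. On the other hand G contains the 5-clique {1, 2, 3, 6, 7}. A clique must lie in a single bag of any decomposition, so no decomposition can have width below 4. The upper and lower bounds meet at 4, so that is the treewidth.

Treewidth 4.
One such decomposition:
Bags: B1 = {1, 2, 3, 6, 7}  B2 = {1, 3, 4, 6, 7}  B3 = {1, 3, 5, 6, 7}
Tree: B1–B2, B2–B3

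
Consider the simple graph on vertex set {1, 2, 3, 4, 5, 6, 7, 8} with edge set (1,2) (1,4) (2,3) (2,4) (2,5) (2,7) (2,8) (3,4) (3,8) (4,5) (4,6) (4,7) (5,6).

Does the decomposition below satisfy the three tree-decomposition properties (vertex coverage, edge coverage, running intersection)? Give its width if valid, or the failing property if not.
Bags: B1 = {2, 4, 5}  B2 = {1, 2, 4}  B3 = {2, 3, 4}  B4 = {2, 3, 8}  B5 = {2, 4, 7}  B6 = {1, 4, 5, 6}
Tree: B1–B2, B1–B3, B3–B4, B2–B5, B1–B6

A tree decomposition must satisfy three properties: every vertex lies in some bag; for every edge, both endpoints lie together in some bag; and for every vertex, the bags containing it form a connected subtree. Here bags containing vertex 1 are not connected in the tree, so the decomposition is invalid.

No — bags containing vertex 1 are not connected in the tree.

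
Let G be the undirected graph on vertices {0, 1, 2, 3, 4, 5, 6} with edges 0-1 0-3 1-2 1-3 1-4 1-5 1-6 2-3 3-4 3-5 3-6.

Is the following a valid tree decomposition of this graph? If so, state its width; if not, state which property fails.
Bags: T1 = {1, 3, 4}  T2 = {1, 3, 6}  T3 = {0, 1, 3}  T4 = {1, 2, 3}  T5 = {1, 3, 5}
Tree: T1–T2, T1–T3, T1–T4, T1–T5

Vertex coverage: the bags together contain {0, 1, 2, 3, 4, 5, 6}, the full vertex set. Edge coverage: each edge of G has both endpoints in at least one bag. Running intersection: for every vertex, the bags containing it form a connected subtree. All three properties hold, so this is a valid tree decomposition of width max|bag| − 1 = 2, and hence tw(G) ≤ 2.

Yes; width 2.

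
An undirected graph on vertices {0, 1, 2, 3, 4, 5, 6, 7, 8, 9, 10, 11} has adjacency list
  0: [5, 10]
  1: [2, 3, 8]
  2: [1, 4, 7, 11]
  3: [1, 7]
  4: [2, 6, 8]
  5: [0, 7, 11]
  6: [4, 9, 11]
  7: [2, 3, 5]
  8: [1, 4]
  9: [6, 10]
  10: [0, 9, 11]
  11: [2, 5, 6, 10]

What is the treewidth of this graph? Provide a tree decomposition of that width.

Treewidth 3.
Bags: B1 = {0, 5, 9, 10}  B2 = {5, 9, 10, 11}  B3 = {5, 6, 9, 11}  B4 = {5, 6, 7, 11}  B5 = {2, 6, 7, 11}  B6 = {2, 4, 6, 7}  B7 = {2, 3, 4, 7}  B8 = {1, 2, 3, 4}  B9 = {1, 3, 4, 8}
Tree: B1–B2, B2–B3, B3–B4, B4–B5, B5–B6, B6–B7, B7–B8, B8–B9

Each bag holds 4 vertices, so the decomposition has width 3, which upper-bounds the treewidth. For the lower bound: the 4 vertex sets {0,9,10}, {5}, {11}, {2,4,6,7} are disjoint, each induces a connected subgraph, and every pair is joined by at least one edge of G. Contracting each set to a single vertex therefore yields K_{4} as a minor, and since treewidth is minor-monotone, tw(G) ≥ tw(K_{4}) = 3. The upper and lower bounds meet at 3, so that is the treewidth.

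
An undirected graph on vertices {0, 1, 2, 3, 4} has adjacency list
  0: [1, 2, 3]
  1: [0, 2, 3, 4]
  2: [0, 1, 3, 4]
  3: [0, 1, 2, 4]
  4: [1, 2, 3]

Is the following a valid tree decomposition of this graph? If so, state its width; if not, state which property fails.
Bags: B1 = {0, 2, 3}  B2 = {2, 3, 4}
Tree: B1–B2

No — vertex 1 appears in no bag.

A tree decomposition must satisfy three properties: every vertex lies in some bag; for every edge, both endpoints lie together in some bag; and for every vertex, the bags containing it form a connected subtree. Here vertex 1 appears in no bag, so the decomposition is invalid.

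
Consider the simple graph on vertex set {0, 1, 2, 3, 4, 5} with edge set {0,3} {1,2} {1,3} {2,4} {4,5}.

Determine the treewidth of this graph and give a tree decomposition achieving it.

Treewidth 1.
One optimal decomposition is:
Bags: B1 = {4, 5}  B2 = {2, 4}  B3 = {1, 2}  B4 = {1, 3}  B5 = {0, 3}
Tree: B1–B2, B2–B3, B3–B4, B4–B5

The largest bag has 2 vertices, giving width 1; this decomposition certifies tw(G) ≤ 1. Any graph with an edge has treewidth ≥ 1, and G has the edge 5–4. The upper and lower bounds meet at 1, so that is the treewidth.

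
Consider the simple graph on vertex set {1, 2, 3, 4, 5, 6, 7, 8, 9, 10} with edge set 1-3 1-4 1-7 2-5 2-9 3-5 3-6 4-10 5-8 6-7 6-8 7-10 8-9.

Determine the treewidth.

A width-2 tree decomposition is:
Bags: B1 = {2, 8, 9}  B2 = {2, 5, 8}  B3 = {5, 6, 8}  B4 = {3, 5, 6}  B5 = {3, 6, 7}  B6 = {1, 3, 7}  B7 = {1, 7, 10}  B8 = {1, 4, 10}
Tree: B1–B2, B2–B3, B3–B4, B4–B5, B5–B6, B6–B7, B7–B8
Each bag holds 3 vertices, so the decomposition has width 2, which upper-bounds the treewidth. The edges 9–2–5–8–9 form a cycle, so G is not a tree and its treewidth is at least 2. Combining the bounds, tw(G) = 2.

2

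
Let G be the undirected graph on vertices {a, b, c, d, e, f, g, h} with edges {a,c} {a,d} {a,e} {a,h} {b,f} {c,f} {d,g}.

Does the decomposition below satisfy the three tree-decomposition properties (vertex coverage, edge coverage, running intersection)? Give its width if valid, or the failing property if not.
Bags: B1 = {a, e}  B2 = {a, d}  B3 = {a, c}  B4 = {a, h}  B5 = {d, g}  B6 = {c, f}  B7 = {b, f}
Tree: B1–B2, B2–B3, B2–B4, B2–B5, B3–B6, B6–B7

Vertex coverage: the bags together contain {a, b, c, d, e, f, g, h}, the full vertex set. Edge coverage: each edge of G has both endpoints in at least one bag. Running intersection: for every vertex, the bags containing it form a connected subtree. All three properties hold, so this is a valid tree decomposition of width max|bag| − 1 = 1, and hence tw(G) ≤ 1.

Yes; width 1.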